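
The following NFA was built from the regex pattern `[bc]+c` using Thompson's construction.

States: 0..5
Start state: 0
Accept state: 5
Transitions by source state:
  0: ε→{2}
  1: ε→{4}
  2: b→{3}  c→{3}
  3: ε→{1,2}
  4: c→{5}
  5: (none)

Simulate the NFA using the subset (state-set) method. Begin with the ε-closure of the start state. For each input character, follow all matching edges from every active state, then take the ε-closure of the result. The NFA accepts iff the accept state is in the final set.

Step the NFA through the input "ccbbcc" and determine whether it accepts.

Answer: ACCEPT

Trace:
S₀ = ε-closure({0}) = {0,2}
'c' @ 1: {1,2,3,4}
'c' @ 2: {1,2,3,4,5}  [accepting]
'b' @ 3: {1,2,3,4}
'b' @ 4: {1,2,3,4}
'c' @ 5: {1,2,3,4,5}  [accepting]
'c' @ 6: {1,2,3,4,5}  [accepting]
after full input: {1,2,3,4,5}  (accept=5 in)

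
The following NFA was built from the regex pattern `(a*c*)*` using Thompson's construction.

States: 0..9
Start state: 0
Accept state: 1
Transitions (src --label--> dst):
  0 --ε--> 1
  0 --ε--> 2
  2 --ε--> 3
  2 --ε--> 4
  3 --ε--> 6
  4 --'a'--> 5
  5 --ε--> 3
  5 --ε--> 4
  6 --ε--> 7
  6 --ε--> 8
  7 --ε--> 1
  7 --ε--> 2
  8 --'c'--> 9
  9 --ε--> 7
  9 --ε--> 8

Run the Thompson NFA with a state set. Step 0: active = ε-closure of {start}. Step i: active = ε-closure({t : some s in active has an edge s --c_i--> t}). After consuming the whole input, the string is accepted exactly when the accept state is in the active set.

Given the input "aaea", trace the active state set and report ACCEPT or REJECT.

S₀ = ε-closure({0}) = {0,1,2,3,4,6,7,8}
'a' @ 1: {1,2,3,4,5,6,7,8}  ✓accept
'a' @ 2: {1,2,3,4,5,6,7,8}  ✓accept
'e' @ 3: {}  — state set empty
rest 'a' ignored (set empty)
after full input: {}  (accept=1 not in)

Answer: REJECT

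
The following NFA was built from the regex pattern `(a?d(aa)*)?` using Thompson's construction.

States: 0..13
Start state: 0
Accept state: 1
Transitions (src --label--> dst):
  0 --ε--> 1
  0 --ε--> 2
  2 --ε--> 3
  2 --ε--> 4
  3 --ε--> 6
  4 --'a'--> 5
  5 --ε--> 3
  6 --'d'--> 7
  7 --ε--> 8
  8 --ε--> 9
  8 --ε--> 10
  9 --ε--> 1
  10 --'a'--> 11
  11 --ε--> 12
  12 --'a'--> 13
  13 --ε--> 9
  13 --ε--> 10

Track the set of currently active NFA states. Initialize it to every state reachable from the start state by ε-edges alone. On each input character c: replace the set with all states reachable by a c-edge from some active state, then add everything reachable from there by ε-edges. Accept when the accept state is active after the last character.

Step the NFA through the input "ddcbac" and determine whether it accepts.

Answer: REJECT

Derivation:
start: ε-closure({0}) = {0,1,2,3,4,6}
'd' @ 1: {1,7,8,9,10}  ✓accept
'd' @ 2: {}  — state set empty
rest 'cbac' ignored (set empty)
final: {}; accept 1 not in set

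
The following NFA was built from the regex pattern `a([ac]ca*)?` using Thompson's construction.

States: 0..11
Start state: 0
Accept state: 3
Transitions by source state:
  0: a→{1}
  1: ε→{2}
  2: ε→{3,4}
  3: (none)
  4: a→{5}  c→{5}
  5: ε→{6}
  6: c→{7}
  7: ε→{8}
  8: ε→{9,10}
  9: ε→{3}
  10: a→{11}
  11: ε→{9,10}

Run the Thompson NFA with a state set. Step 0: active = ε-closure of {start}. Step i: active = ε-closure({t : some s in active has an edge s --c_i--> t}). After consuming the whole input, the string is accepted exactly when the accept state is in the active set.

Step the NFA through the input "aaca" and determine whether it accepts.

initial (ε-close {0}): {0}
'a' @ 1: {1,2,3,4}  (accept∈set)
'a' @ 2: {5,6}
'c' @ 3: {3,7,8,9,10}  (accept∈set)
'a' @ 4: {3,9,10,11}  (accept∈set)
after full input: {3,9,10,11}  (accept=3 in)

Answer: ACCEPT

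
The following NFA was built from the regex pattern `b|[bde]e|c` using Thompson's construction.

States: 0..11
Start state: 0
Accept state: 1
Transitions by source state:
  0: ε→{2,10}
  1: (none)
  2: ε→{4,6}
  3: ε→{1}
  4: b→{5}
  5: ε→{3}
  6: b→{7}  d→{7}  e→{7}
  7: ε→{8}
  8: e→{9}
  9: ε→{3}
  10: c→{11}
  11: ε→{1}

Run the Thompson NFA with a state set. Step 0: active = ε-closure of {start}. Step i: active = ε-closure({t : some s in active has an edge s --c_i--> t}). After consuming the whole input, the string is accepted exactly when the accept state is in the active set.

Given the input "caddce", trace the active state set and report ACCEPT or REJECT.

start: ε-closure({0}) = {0,2,4,6,10}
'c' @ 1: {1,11}  ✓accept
'a' @ 2: {}  — state set empty
rest 'ddce' ignored (set empty)
final: {}; accept 1 not in set

Answer: REJECT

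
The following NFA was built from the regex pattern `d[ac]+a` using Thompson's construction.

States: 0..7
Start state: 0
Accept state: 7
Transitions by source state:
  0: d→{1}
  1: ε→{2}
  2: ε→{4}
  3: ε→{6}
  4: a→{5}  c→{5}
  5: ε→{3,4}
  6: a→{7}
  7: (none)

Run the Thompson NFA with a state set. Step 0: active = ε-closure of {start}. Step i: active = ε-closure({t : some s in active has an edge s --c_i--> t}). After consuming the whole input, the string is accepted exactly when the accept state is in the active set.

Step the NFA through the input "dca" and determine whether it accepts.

initial (ε-close {0}): {0}
'd' @ 1: {1,2,4}
'c' @ 2: {3,4,5,6}
'a' @ 3: {3,4,5,6,7}  [accepting]
end set {3,4,5,6,7} — state 7 in

Answer: ACCEPT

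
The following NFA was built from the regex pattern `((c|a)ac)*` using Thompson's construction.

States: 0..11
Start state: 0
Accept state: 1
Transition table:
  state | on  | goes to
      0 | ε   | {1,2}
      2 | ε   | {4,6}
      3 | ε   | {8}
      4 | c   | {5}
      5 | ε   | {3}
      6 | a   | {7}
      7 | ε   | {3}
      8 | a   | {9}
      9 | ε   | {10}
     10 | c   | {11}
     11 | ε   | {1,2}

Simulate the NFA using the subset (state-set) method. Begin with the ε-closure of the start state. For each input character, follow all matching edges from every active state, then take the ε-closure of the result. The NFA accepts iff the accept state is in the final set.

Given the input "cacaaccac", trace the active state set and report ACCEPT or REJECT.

Answer: ACCEPT

Trace:
start: ε-closure({0}) = {0,1,2,4,6}
'c' @ 1: {3,5,8}
'a' @ 2: {9,10}
'c' @ 3: {1,2,4,6,11}  [accepting]
'a' @ 4: {3,7,8}
'a' @ 5: {9,10}
'c' @ 6: {1,2,4,6,11}  [accepting]
'c' @ 7: {3,5,8}
'a' @ 8: {9,10}
'c' @ 9: {1,2,4,6,11}  [accepting]
final: {1,2,4,6,11}; accept 1 in set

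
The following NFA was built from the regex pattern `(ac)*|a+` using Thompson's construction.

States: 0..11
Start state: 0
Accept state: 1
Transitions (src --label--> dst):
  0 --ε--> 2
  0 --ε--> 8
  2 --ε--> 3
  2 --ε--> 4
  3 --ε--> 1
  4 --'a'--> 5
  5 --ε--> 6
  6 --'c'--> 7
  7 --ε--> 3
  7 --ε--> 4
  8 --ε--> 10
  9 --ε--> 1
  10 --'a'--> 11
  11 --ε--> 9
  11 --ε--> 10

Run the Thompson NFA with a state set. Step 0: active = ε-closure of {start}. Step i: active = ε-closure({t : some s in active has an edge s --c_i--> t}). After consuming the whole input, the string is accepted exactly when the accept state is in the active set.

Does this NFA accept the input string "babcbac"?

Answer: REJECT

Trace:
S₀ = ε-closure({0}) = {0,1,2,3,4,8,10}
'b' @ 1: {}  — no active states
rest 'abcbac' ignored (set empty)
final: {}; accept 1 not in set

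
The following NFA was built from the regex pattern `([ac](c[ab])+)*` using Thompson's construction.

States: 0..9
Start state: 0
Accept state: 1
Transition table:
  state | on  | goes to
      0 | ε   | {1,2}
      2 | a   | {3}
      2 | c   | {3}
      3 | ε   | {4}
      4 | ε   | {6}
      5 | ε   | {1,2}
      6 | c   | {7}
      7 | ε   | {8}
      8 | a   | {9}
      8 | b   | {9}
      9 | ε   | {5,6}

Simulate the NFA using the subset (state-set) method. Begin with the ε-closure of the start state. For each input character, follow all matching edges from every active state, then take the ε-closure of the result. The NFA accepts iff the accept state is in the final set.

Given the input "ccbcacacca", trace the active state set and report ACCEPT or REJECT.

start: ε-closure({0}) = {0,1,2}
'c' @ 1: {3,4,6}
'c' @ 2: {7,8}
'b' @ 3: {1,2,5,6,9}  [accepting]
'c' @ 4: {3,4,6,7,8}
'a' @ 5: {1,2,5,6,9}  [accepting]
'c' @ 6: {3,4,6,7,8}
'a' @ 7: {1,2,5,6,9}  [accepting]
'c' @ 8: {3,4,6,7,8}
'c' @ 9: {7,8}
'a' @ 10: {1,2,5,6,9}  [accepting]
final: {1,2,5,6,9}; accept 1 in set

Answer: ACCEPT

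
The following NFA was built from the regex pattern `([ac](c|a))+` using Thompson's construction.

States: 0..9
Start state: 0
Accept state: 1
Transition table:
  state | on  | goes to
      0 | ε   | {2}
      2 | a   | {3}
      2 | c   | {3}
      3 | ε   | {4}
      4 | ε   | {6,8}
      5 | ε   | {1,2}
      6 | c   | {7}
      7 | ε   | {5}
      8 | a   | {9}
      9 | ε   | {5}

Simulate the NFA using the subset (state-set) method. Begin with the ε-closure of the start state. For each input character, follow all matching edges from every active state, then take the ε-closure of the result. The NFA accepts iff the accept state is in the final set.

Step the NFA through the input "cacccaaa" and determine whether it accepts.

Answer: ACCEPT

Derivation:
start: ε-closure({0}) = {0,2}
'c' @ 1: {3,4,6,8}
'a' @ 2: {1,2,5,9}  [accepting]
'c' @ 3: {3,4,6,8}
'c' @ 4: {1,2,5,7}  [accepting]
'c' @ 5: {3,4,6,8}
'a' @ 6: {1,2,5,9}  [accepting]
'a' @ 7: {3,4,6,8}
'a' @ 8: {1,2,5,9}  [accepting]
final: {1,2,5,9}; accept 1 in set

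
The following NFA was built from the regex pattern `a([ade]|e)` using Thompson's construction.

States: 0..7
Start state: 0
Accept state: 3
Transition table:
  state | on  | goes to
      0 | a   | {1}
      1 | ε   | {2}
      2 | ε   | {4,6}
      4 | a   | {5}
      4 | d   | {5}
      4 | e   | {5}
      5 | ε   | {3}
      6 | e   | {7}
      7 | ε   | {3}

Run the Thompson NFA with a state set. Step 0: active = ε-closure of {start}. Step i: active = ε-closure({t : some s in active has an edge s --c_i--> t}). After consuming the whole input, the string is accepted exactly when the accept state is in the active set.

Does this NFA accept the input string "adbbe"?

Answer: REJECT

Derivation:
start: ε-closure({0}) = {0}
'a' @ 1: {1,2,4,6}
'd' @ 2: {3,5}  ✓accept
'b' @ 3: {}  — dead — no transitions
rest 'be' ignored (set empty)
after full input: {}  (accept=3 not in)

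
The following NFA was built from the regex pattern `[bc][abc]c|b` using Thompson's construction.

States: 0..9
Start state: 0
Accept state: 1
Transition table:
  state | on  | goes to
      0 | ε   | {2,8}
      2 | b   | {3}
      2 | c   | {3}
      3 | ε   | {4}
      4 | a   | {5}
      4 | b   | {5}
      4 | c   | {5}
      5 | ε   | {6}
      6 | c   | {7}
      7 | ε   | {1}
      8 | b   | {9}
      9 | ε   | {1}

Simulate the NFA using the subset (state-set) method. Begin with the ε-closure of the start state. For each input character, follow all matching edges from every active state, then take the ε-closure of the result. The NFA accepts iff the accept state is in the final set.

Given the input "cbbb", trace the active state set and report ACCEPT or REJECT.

Answer: REJECT

Steps:
initial (ε-close {0}): {0,2,8}
'c' @ 1: {3,4}
'b' @ 2: {5,6}
'b' @ 3: {}  — state set empty
rest 'b' ignored (set empty)
after full input: {}  (accept=1 not in)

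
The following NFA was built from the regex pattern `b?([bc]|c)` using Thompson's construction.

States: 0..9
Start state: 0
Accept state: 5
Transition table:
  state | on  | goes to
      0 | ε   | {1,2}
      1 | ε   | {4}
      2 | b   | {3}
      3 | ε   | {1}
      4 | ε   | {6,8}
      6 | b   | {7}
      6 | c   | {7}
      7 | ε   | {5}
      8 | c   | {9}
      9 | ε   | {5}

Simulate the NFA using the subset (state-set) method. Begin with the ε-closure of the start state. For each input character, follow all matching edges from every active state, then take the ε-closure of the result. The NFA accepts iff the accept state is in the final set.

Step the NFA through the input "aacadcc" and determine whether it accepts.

Answer: REJECT

Derivation:
initial (ε-close {0}): {0,1,2,4,6,8}
'a' @ 1: {}  — state set empty
rest 'acadcc' ignored (set empty)
after full input: {}  (accept=5 not in)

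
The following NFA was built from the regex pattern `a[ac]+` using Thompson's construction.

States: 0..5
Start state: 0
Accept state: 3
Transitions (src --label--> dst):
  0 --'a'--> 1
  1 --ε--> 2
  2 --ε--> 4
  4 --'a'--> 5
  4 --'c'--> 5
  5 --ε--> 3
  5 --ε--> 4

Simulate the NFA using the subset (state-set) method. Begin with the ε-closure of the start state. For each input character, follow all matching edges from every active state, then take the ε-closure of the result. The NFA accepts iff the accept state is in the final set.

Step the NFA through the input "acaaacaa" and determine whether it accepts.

initial (ε-close {0}): {0}
'a' @ 1: {1,2,4}
'c' @ 2: {3,4,5}  (accept∈set)
'a' @ 3: {3,4,5}  (accept∈set)
'a' @ 4: {3,4,5}  (accept∈set)
'a' @ 5: {3,4,5}  (accept∈set)
'c' @ 6: {3,4,5}  (accept∈set)
'a' @ 7: {3,4,5}  (accept∈set)
'a' @ 8: {3,4,5}  (accept∈set)
after full input: {3,4,5}  (accept=3 in)

Answer: ACCEPT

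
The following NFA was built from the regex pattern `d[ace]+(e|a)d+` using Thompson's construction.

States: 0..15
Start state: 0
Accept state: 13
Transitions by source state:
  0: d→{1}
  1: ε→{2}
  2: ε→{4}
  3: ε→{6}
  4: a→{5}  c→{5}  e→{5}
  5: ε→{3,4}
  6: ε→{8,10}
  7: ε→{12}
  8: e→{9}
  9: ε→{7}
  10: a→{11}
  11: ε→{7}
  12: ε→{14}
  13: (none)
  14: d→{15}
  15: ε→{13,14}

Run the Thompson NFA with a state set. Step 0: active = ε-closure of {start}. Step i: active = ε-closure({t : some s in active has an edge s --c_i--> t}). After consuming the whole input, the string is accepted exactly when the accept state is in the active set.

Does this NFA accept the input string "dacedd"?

Answer: ACCEPT

Derivation:
start: ε-closure({0}) = {0}
'd' @ 1: {1,2,4}
'a' @ 2: {3,4,5,6,8,10}
'c' @ 3: {3,4,5,6,8,10}
'e' @ 4: {3,4,5,6,7,8,9,10,12,14}
'd' @ 5: {13,14,15}  ✓accept
'd' @ 6: {13,14,15}  ✓accept
end set {13,14,15} — state 13 in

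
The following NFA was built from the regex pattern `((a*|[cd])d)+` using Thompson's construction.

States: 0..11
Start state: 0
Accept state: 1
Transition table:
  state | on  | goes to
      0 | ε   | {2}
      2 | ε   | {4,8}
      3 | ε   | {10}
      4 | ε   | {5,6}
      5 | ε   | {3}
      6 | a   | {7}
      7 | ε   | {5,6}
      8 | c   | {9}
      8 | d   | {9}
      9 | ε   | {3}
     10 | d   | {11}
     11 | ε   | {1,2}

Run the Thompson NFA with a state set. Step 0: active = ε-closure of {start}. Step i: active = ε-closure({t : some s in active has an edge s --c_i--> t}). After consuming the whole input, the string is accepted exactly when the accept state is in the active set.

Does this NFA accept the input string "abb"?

Answer: REJECT

Steps:
start: ε-closure({0}) = {0,2,3,4,5,6,8,10}
'a' @ 1: {3,5,6,7,10}
'b' @ 2: {}  — dead — no transitions
rest 'b' ignored (set empty)
after full input: {}  (accept=1 not in)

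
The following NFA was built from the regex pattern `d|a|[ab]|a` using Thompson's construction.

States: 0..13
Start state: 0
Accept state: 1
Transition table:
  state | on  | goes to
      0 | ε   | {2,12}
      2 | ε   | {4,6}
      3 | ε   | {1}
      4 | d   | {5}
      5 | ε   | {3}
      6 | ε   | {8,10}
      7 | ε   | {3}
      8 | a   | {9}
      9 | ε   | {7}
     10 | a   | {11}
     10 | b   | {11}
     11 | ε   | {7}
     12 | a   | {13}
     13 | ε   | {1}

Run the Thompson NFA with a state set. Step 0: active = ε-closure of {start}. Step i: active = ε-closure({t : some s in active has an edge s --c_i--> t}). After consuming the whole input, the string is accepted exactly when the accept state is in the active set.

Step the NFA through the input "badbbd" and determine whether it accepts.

Answer: REJECT

Derivation:
S₀ = ε-closure({0}) = {0,2,4,6,8,10,12}
'b' @ 1: {1,3,7,11}  [accepting]
'a' @ 2: {}  — state set empty
rest 'dbbd' ignored (set empty)
after full input: {}  (accept=1 not in)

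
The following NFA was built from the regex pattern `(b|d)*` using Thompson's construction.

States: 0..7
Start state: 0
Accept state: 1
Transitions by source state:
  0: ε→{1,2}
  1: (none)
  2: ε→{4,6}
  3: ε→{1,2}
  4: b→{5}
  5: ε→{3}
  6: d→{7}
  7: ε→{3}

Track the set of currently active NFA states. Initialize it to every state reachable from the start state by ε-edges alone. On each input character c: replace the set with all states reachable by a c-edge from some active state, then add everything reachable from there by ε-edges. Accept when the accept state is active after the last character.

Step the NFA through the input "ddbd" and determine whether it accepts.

initial (ε-close {0}): {0,1,2,4,6}
'd' @ 1: {1,2,3,4,6,7}  [accepting]
'd' @ 2: {1,2,3,4,6,7}  [accepting]
'b' @ 3: {1,2,3,4,5,6}  [accepting]
'd' @ 4: {1,2,3,4,6,7}  [accepting]
after full input: {1,2,3,4,6,7}  (accept=1 in)

Answer: ACCEPT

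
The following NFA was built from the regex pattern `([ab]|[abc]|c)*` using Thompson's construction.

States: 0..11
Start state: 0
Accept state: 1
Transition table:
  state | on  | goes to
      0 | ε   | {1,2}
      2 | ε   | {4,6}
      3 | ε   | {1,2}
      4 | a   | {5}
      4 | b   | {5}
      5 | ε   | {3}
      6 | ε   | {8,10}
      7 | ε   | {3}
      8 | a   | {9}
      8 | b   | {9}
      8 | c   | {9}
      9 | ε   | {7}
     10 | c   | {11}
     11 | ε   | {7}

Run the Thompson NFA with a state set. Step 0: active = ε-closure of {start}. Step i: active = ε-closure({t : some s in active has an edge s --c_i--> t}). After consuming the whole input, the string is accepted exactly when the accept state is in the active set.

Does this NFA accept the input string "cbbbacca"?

initial (ε-close {0}): {0,1,2,4,6,8,10}
'c' @ 1: {1,2,3,4,6,7,8,9,10,11}  (accept∈set)
'b' @ 2: {1,2,3,4,5,6,7,8,9,10}  (accept∈set)
'b' @ 3: {1,2,3,4,5,6,7,8,9,10}  (accept∈set)
'b' @ 4: {1,2,3,4,5,6,7,8,9,10}  (accept∈set)
'a' @ 5: {1,2,3,4,5,6,7,8,9,10}  (accept∈set)
'c' @ 6: {1,2,3,4,6,7,8,9,10,11}  (accept∈set)
'c' @ 7: {1,2,3,4,6,7,8,9,10,11}  (accept∈set)
'a' @ 8: {1,2,3,4,5,6,7,8,9,10}  (accept∈set)
end set {1,2,3,4,5,6,7,8,9,10} — state 1 in

Answer: ACCEPT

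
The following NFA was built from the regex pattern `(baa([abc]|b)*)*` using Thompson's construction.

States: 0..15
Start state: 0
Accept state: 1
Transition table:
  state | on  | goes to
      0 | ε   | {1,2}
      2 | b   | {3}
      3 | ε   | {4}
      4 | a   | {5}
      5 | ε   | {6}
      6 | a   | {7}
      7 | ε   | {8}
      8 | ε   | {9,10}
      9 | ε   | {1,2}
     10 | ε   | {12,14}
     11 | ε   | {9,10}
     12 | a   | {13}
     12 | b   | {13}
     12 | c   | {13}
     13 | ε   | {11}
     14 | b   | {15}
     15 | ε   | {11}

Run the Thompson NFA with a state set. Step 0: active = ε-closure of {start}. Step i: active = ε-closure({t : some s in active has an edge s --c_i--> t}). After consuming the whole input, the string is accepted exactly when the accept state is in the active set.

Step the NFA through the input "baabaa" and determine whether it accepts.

S₀ = ε-closure({0}) = {0,1,2}
'b' @ 1: {3,4}
'a' @ 2: {5,6}
'a' @ 3: {1,2,7,8,9,10,12,14}  (accept∈set)
'b' @ 4: {1,2,3,4,9,10,11,12,13,14,15}  (accept∈set)
'a' @ 5: {1,2,5,6,9,10,11,12,13,14}  (accept∈set)
'a' @ 6: {1,2,7,8,9,10,11,12,13,14}  (accept∈set)
after full input: {1,2,7,8,9,10,11,12,13,14}  (accept=1 in)

Answer: ACCEPT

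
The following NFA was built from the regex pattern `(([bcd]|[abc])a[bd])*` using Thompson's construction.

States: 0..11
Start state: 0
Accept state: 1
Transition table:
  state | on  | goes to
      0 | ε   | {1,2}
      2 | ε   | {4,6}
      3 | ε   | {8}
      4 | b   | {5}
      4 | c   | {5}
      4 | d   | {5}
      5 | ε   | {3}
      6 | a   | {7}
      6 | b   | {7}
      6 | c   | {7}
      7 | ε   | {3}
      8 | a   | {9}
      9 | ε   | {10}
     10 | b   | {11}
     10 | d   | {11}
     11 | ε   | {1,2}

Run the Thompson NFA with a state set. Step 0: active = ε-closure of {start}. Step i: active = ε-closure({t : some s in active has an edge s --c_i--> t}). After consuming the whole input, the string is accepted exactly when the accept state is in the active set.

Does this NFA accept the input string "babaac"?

initial (ε-close {0}): {0,1,2,4,6}
'b' @ 1: {3,5,7,8}
'a' @ 2: {9,10}
'b' @ 3: {1,2,4,6,11}  ✓accept
'a' @ 4: {3,7,8}
'a' @ 5: {9,10}
'c' @ 6: {}  — state set empty
final: {}; accept 1 not in set

Answer: REJECT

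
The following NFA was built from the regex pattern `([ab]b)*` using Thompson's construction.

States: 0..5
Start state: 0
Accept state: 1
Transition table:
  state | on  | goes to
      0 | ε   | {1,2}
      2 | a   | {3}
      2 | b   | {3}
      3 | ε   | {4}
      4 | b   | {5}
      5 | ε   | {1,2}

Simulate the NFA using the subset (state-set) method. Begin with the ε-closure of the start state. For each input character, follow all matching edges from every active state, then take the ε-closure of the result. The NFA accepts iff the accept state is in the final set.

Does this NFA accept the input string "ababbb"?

Answer: ACCEPT

Trace:
start: ε-closure({0}) = {0,1,2}
'a' @ 1: {3,4}
'b' @ 2: {1,2,5}  ✓accept
'a' @ 3: {3,4}
'b' @ 4: {1,2,5}  ✓accept
'b' @ 5: {3,4}
'b' @ 6: {1,2,5}  ✓accept
final: {1,2,5}; accept 1 in set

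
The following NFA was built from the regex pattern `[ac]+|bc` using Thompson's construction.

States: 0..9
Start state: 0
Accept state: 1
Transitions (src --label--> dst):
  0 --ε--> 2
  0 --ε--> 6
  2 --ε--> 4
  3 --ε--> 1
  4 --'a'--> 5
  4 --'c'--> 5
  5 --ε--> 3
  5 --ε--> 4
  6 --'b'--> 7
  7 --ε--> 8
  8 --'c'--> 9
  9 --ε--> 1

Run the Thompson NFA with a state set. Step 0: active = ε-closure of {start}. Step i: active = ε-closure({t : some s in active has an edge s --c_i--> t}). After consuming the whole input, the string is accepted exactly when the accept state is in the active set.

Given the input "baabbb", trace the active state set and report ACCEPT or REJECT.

Answer: REJECT

Steps:
initial (ε-close {0}): {0,2,4,6}
'b' @ 1: {7,8}
'a' @ 2: {}  — no active states
rest 'abbb' ignored (set empty)
end set {} — state 1 not in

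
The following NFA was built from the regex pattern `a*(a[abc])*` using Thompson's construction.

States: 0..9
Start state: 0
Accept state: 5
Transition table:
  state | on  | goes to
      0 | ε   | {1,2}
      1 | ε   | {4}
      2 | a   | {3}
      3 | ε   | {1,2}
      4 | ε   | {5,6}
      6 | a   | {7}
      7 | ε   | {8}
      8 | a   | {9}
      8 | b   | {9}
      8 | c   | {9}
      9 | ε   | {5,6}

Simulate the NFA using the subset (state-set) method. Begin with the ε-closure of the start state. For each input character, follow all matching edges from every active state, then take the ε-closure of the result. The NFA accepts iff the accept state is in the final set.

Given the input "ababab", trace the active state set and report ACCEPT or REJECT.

initial (ε-close {0}): {0,1,2,4,5,6}
'a' @ 1: {1,2,3,4,5,6,7,8}  [accepting]
'b' @ 2: {5,6,9}  [accepting]
'a' @ 3: {7,8}
'b' @ 4: {5,6,9}  [accepting]
'a' @ 5: {7,8}
'b' @ 6: {5,6,9}  [accepting]
final: {5,6,9}; accept 5 in set

Answer: ACCEPT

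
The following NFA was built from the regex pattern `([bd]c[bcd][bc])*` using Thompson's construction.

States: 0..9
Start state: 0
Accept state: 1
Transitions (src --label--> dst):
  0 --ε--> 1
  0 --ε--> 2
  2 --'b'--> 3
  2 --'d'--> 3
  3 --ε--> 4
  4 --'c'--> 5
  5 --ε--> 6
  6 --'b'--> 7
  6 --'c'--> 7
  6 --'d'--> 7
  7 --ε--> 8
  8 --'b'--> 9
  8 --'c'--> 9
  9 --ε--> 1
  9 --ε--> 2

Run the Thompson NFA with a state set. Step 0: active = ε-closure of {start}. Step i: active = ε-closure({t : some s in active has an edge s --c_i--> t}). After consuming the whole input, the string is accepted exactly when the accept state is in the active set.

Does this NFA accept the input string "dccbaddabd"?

S₀ = ε-closure({0}) = {0,1,2}
'd' @ 1: {3,4}
'c' @ 2: {5,6}
'c' @ 3: {7,8}
'b' @ 4: {1,2,9}  (accept∈set)
'a' @ 5: {}  — no active states
rest 'ddabd' ignored (set empty)
final: {}; accept 1 not in set

Answer: REJECT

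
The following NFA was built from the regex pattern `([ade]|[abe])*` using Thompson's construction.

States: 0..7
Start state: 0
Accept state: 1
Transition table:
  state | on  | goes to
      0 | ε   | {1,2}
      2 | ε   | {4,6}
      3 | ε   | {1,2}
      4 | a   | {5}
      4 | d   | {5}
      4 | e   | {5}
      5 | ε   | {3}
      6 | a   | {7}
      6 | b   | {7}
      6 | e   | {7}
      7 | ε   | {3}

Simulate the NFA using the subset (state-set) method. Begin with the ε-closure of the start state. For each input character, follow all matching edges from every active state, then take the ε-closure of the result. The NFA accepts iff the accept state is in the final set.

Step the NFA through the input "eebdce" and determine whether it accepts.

S₀ = ε-closure({0}) = {0,1,2,4,6}
'e' @ 1: {1,2,3,4,5,6,7}  (accept∈set)
'e' @ 2: {1,2,3,4,5,6,7}  (accept∈set)
'b' @ 3: {1,2,3,4,6,7}  (accept∈set)
'd' @ 4: {1,2,3,4,5,6}  (accept∈set)
'c' @ 5: {}  — state set empty
rest 'e' ignored (set empty)
after full input: {}  (accept=1 not in)

Answer: REJECT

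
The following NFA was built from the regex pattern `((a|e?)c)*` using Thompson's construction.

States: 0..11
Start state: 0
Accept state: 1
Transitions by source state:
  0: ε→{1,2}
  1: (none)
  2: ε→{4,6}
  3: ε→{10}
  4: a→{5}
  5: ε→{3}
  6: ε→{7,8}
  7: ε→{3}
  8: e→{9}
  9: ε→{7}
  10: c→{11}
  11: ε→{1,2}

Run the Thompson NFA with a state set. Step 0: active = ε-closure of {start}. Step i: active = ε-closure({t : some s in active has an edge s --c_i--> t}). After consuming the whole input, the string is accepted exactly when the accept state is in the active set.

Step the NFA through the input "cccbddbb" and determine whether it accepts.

start: ε-closure({0}) = {0,1,2,3,4,6,7,8,10}
'c' @ 1: {1,2,3,4,6,7,8,10,11}  (accept∈set)
'c' @ 2: {1,2,3,4,6,7,8,10,11}  (accept∈set)
'c' @ 3: {1,2,3,4,6,7,8,10,11}  (accept∈set)
'b' @ 4: {}  — no active states
rest 'ddbb' ignored (set empty)
end set {} — state 1 not in

Answer: REJECT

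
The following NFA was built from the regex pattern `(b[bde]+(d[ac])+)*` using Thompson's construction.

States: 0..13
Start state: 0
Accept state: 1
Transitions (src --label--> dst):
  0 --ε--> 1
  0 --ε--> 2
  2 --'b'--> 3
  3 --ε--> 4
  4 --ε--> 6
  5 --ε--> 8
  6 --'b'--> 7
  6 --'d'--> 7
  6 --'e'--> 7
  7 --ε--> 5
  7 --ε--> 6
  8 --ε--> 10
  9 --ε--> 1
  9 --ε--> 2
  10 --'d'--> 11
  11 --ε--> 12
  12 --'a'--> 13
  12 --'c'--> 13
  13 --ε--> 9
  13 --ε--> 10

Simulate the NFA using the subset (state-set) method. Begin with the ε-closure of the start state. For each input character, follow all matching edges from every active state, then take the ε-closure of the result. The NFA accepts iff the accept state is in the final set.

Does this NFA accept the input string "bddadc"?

initial (ε-close {0}): {0,1,2}
'b' @ 1: {3,4,6}
'd' @ 2: {5,6,7,8,10}
'd' @ 3: {5,6,7,8,10,11,12}
'a' @ 4: {1,2,9,10,13}  [accepting]
'd' @ 5: {11,12}
'c' @ 6: {1,2,9,10,13}  [accepting]
end set {1,2,9,10,13} — state 1 in

Answer: ACCEPT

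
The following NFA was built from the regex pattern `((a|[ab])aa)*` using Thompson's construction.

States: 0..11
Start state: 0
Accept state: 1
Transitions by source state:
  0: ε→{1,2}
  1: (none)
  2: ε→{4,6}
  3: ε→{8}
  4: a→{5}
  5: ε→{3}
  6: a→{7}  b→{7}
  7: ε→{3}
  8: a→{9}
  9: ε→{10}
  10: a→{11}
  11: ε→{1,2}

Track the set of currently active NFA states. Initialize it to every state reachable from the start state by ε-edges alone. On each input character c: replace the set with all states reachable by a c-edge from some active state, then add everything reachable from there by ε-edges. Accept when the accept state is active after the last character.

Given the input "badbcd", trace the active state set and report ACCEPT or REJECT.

Answer: REJECT

Derivation:
start: ε-closure({0}) = {0,1,2,4,6}
'b' @ 1: {3,7,8}
'a' @ 2: {9,10}
'd' @ 3: {}  — dead — no transitions
rest 'bcd' ignored (set empty)
end set {} — state 1 not in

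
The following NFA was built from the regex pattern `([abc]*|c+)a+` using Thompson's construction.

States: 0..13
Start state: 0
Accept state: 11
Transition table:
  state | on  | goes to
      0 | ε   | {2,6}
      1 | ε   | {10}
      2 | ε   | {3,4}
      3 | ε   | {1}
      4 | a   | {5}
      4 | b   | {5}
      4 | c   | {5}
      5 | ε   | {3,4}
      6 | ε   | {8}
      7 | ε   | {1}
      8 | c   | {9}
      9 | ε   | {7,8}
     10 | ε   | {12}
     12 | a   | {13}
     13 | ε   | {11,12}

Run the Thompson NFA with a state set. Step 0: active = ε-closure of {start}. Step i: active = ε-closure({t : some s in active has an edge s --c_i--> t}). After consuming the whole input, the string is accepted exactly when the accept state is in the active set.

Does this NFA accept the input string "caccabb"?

S₀ = ε-closure({0}) = {0,1,2,3,4,6,8,10,12}
'c' @ 1: {1,3,4,5,7,8,9,10,12}
'a' @ 2: {1,3,4,5,10,11,12,13}  ✓accept
'c' @ 3: {1,3,4,5,10,12}
'c' @ 4: {1,3,4,5,10,12}
'a' @ 5: {1,3,4,5,10,11,12,13}  ✓accept
'b' @ 6: {1,3,4,5,10,12}
'b' @ 7: {1,3,4,5,10,12}
end set {1,3,4,5,10,12} — state 11 not in

Answer: REJECT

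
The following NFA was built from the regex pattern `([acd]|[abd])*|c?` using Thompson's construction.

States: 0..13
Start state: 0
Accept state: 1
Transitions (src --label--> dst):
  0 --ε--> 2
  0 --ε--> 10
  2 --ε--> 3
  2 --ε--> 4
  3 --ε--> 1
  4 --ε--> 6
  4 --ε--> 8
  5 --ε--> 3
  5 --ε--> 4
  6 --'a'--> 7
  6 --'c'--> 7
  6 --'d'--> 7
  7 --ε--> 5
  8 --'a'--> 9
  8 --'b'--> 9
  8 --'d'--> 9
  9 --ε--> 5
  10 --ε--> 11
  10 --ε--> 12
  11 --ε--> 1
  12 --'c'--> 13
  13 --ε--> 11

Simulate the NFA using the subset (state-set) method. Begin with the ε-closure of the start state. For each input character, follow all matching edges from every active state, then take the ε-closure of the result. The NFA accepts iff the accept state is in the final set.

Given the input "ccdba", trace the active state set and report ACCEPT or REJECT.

S₀ = ε-closure({0}) = {0,1,2,3,4,6,8,10,11,12}
'c' @ 1: {1,3,4,5,6,7,8,11,13}  ✓accept
'c' @ 2: {1,3,4,5,6,7,8}  ✓accept
'd' @ 3: {1,3,4,5,6,7,8,9}  ✓accept
'b' @ 4: {1,3,4,5,6,8,9}  ✓accept
'a' @ 5: {1,3,4,5,6,7,8,9}  ✓accept
after full input: {1,3,4,5,6,7,8,9}  (accept=1 in)

Answer: ACCEPT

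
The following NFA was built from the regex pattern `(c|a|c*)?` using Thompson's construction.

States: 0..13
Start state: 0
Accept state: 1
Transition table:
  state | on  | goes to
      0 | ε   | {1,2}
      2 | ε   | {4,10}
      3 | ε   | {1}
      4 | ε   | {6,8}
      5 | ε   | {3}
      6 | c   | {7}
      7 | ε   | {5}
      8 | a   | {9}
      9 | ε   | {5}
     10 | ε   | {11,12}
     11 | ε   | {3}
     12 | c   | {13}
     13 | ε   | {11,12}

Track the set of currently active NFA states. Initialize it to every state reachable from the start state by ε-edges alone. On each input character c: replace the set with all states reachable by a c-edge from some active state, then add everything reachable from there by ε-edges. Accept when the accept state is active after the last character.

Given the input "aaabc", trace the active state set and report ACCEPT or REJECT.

start: ε-closure({0}) = {0,1,2,3,4,6,8,10,11,12}
'a' @ 1: {1,3,5,9}  (accept∈set)
'a' @ 2: {}  — dead — no transitions
rest 'abc' ignored (set empty)
end set {} — state 1 not in

Answer: REJECT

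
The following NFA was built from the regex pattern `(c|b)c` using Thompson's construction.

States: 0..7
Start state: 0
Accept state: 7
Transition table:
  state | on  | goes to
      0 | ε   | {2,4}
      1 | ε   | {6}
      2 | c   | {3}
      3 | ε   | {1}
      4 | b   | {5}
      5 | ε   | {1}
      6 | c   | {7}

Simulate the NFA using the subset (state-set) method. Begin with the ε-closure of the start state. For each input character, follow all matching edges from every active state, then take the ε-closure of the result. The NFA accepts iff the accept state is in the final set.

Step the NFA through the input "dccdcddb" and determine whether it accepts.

Answer: REJECT

Derivation:
S₀ = ε-closure({0}) = {0,2,4}
'd' @ 1: {}  — state set empty
rest 'ccdcddb' ignored (set empty)
after full input: {}  (accept=7 not in)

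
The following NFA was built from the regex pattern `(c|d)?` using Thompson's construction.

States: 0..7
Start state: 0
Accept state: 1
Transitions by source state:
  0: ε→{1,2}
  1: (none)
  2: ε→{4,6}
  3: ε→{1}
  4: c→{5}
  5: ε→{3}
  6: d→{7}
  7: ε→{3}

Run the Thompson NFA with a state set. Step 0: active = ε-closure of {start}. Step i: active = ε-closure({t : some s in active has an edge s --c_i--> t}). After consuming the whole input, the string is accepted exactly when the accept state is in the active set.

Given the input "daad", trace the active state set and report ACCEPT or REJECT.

start: ε-closure({0}) = {0,1,2,4,6}
'd' @ 1: {1,3,7}  [accepting]
'a' @ 2: {}  — dead — no transitions
rest 'ad' ignored (set empty)
final: {}; accept 1 not in set

Answer: REJECT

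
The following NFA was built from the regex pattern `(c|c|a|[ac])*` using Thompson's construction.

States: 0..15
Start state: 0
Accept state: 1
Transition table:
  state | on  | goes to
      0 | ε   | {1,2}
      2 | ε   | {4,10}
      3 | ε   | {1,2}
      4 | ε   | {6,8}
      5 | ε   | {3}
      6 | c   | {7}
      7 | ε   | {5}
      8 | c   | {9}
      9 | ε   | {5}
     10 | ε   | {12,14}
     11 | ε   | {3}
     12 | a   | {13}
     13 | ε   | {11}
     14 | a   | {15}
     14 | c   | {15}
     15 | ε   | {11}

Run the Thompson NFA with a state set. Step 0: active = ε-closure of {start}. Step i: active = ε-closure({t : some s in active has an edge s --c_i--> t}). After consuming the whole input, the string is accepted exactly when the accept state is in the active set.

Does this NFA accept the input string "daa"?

Answer: REJECT

Steps:
S₀ = ε-closure({0}) = {0,1,2,4,6,8,10,12,14}
'd' @ 1: {}  — no active states
rest 'aa' ignored (set empty)
final: {}; accept 1 not in set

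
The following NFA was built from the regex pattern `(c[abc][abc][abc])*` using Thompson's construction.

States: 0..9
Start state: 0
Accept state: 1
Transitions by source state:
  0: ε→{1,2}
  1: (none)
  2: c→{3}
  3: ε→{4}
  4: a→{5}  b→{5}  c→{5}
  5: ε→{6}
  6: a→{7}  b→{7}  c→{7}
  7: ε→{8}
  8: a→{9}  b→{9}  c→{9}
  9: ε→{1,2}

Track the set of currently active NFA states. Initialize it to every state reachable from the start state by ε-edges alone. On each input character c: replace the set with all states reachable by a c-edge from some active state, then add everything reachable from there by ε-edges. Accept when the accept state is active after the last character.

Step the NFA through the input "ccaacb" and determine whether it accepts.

start: ε-closure({0}) = {0,1,2}
'c' @ 1: {3,4}
'c' @ 2: {5,6}
'a' @ 3: {7,8}
'a' @ 4: {1,2,9}  (accept∈set)
'c' @ 5: {3,4}
'b' @ 6: {5,6}
after full input: {5,6}  (accept=1 not in)

Answer: REJECT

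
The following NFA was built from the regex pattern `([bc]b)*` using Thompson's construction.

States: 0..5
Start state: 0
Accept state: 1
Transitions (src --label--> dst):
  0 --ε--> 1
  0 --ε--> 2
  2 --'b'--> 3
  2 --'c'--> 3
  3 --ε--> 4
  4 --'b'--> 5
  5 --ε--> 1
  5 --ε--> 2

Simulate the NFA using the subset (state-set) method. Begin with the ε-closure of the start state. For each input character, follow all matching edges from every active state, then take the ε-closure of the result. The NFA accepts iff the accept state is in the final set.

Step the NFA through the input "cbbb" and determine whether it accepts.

Answer: ACCEPT

Steps:
start: ε-closure({0}) = {0,1,2}
'c' @ 1: {3,4}
'b' @ 2: {1,2,5}  [accepting]
'b' @ 3: {3,4}
'b' @ 4: {1,2,5}  [accepting]
after full input: {1,2,5}  (accept=1 in)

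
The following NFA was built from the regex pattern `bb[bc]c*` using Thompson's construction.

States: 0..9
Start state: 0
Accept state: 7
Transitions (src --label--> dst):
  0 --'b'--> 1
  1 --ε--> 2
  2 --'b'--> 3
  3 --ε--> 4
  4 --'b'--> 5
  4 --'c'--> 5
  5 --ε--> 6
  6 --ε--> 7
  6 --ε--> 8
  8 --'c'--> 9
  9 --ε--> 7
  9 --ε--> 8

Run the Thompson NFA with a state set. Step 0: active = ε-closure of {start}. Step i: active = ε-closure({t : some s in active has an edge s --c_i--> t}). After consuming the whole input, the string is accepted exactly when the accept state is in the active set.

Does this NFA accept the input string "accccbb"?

initial (ε-close {0}): {0}
'a' @ 1: {}  — dead — no transitions
rest 'ccccbb' ignored (set empty)
after full input: {}  (accept=7 not in)

Answer: REJECT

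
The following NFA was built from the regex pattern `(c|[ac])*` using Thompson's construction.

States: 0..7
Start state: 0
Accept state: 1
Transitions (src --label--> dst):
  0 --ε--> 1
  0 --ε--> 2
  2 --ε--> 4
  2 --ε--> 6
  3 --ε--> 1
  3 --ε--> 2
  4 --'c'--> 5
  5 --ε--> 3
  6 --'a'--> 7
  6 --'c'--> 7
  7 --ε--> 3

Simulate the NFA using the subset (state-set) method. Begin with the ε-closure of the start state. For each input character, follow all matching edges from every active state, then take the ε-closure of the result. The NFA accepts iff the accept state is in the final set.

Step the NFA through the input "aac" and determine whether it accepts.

S₀ = ε-closure({0}) = {0,1,2,4,6}
'a' @ 1: {1,2,3,4,6,7}  (accept∈set)
'a' @ 2: {1,2,3,4,6,7}  (accept∈set)
'c' @ 3: {1,2,3,4,5,6,7}  (accept∈set)
end set {1,2,3,4,5,6,7} — state 1 in

Answer: ACCEPT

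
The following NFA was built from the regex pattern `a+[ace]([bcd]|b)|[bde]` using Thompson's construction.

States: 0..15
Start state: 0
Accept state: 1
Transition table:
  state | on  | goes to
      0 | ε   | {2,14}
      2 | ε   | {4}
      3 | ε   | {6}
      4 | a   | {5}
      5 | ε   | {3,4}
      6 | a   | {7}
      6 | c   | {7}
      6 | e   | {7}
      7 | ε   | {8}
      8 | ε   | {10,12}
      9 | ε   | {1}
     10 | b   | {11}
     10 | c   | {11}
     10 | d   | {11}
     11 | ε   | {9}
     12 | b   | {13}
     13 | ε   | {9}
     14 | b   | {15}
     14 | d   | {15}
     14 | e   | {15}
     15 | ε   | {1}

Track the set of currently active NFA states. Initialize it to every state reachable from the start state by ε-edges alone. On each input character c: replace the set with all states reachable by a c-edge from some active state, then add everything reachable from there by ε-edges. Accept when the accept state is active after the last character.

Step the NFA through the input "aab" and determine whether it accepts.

start: ε-closure({0}) = {0,2,4,14}
'a' @ 1: {3,4,5,6}
'a' @ 2: {3,4,5,6,7,8,10,12}
'b' @ 3: {1,9,11,13}  [accepting]
end set {1,9,11,13} — state 1 in

Answer: ACCEPT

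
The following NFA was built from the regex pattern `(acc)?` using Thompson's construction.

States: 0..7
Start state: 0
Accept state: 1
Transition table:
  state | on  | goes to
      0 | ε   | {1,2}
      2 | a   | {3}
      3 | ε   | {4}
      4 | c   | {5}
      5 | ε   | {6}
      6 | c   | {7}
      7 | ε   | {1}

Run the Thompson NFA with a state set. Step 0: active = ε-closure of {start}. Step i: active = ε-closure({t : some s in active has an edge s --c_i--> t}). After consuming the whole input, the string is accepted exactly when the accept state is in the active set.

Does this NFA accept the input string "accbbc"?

Answer: REJECT

Derivation:
initial (ε-close {0}): {0,1,2}
'a' @ 1: {3,4}
'c' @ 2: {5,6}
'c' @ 3: {1,7}  [accepting]
'b' @ 4: {}  — no active states
rest 'bc' ignored (set empty)
end set {} — state 1 not in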